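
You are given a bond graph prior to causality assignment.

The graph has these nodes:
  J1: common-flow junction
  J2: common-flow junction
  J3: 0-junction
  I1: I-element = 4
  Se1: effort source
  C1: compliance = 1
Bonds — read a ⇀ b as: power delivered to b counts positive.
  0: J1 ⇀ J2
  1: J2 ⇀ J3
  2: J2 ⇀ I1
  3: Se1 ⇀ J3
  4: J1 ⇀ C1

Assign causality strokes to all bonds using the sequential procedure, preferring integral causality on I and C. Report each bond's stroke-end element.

b3 |J3  (source Se1 imposes e)
b1 |J2  (common-e at J3 fixed by 3)
b2 |I1  (I1 integral (f out))
b0 |J2  (1-jn J2 has f-setter on 2)
b4 |J1  (J1 flow already set via bond 0)

b0 →J2
b1 →J2
b2 →I1
b3 →J3
b4 →J1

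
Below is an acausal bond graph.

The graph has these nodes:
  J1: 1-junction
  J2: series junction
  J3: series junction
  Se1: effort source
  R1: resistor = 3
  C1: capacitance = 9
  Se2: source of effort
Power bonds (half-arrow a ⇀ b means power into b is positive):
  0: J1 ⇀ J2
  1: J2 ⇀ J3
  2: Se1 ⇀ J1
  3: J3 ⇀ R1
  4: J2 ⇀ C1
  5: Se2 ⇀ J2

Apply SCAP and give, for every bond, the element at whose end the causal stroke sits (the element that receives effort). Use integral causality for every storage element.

b0 |J2
b1 |J3
b2 |J1
b3 |R1
b4 |J2
b5 |J2

β2 stroke at J1  (Se1 (Se) sets effort on bond)
β5 stroke at J2  (Se2: effort source, stroke at far end)
β0 stroke at J2  (J1 needs exactly one f-in)
β4 stroke at J2  (C1 integral (e out))
β1 stroke at J3  (J2: last free bond brings flow in)
β3 stroke at R1  (closing 1-jn rule on J3)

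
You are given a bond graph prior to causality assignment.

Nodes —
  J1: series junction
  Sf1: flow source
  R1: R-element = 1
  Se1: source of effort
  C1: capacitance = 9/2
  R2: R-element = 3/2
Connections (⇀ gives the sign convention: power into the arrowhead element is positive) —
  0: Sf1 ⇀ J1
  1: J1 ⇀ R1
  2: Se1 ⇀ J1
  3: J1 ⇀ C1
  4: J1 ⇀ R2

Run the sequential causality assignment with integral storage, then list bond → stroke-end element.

β0 stroke→Sf1
β1 stroke→J1
β2 stroke→J1
β3 stroke→J1
β4 stroke→J1

#0 stroke at Sf1  (source Sf1 imposes f)
#2 stroke at J1  (Se1: effort source, stroke at far end)
#1 stroke at J1  (J1 flow already set via bond 0)
#3 stroke at J1  (J1 flow already set via bond 0)
#4 stroke at J1  (1-jn J1 has f-setter on 0)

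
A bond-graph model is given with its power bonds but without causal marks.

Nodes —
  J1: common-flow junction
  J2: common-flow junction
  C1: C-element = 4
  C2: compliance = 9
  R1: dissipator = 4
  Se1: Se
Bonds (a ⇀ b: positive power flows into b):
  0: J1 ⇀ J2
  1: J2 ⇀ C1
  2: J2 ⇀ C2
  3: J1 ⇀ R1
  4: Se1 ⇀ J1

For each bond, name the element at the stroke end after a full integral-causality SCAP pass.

b4 stroke at J1  (source Se1 imposes e)
b1 stroke at J2  (C1 integral (e out))
b2 stroke at J2  (prefer integral on C2)
b0 stroke at J1  (J2: last free bond brings flow in)
b3 stroke at R1  (J1 needs exactly one f-in)

bond 0 stroke→J1
bond 1 stroke→J2
bond 2 stroke→J2
bond 3 stroke→R1
bond 4 stroke→J1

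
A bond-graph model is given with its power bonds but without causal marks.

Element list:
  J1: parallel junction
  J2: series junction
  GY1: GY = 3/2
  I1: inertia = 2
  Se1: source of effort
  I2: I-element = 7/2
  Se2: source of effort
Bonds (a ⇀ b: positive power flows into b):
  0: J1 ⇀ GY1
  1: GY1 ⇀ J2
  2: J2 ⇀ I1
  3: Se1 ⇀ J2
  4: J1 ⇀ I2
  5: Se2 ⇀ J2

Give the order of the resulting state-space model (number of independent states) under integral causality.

2  (I1, I2 all integral)

#3 stroke→J2  (source Se1 imposes e)
#5 stroke→J2  (Se2: effort source, stroke at far end)
#2 stroke→I1  (I1 outputs flow p/I1)
#1 stroke→J2  (J2: bond 2 brought flow, rest push out)
#0 stroke→J1  (GY1 both-in/both-out from 1)
#4 stroke→I2  (J1 effort already set via bond 0)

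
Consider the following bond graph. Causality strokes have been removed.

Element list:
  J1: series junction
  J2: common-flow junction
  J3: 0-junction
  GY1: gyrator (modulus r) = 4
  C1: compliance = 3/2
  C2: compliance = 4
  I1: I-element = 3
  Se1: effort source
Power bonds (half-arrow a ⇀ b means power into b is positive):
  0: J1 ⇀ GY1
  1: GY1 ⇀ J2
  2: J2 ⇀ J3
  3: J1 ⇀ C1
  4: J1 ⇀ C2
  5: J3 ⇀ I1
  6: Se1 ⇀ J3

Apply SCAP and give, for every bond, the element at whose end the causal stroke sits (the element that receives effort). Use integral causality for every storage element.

#0 →GY1
#1 →GY1
#2 →J2
#3 →J1
#4 →J1
#5 →I1
#6 →J3

β6 →J3  (Se1 fixes effort; stroke away)
β2 →J2  (0-jn J3 has e-setter on 6)
β5 →I1  (0-jn J3 has e-setter on 6)
β1 →GY1  (J2: last free bond brings flow in)
β0 →GY1  (GY GY1: same side as bond 1)
β3 →J1  (J1: bond 0 brought flow, rest push out)
β4 →J1  (J1 flow already set via bond 0)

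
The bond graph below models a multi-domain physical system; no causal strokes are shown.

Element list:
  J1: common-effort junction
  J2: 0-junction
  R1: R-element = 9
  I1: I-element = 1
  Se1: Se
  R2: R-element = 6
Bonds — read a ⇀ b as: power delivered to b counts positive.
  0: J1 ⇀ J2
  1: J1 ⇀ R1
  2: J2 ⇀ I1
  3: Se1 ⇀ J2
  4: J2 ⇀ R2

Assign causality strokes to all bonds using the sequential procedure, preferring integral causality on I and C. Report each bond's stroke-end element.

#0 →J1
#1 →R1
#2 →I1
#3 →J2
#4 →R2

bond 3 stroke at J2  (Se1: effort source, stroke at far end)
bond 0 stroke at J1  (J2: bond 3 brought effort, rest push out)
bond 2 stroke at I1  (J2: bond 3 brought effort, rest push out)
bond 4 stroke at R2  (common-e at J2 fixed by 3)
bond 1 stroke at R1  (J1 effort already set via bond 0)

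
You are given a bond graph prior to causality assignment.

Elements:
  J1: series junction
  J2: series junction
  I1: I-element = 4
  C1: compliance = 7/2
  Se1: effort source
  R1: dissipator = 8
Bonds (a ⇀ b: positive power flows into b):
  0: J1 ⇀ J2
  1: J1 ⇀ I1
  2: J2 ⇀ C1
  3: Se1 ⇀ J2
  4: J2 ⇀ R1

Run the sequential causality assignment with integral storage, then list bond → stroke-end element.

β3 stroke→J2  (Se1 (Se) sets effort on bond)
β1 stroke→I1  (I1: I, integral causality)
β0 stroke→J1  (common-f at J1 fixed by 1)
β2 stroke→J2  (1-jn J2 has f-setter on 0)
β4 stroke→J2  (1-jn J2 has f-setter on 0)

#0 stroke→J1
#1 stroke→I1
#2 stroke→J2
#3 stroke→J2
#4 stroke→J2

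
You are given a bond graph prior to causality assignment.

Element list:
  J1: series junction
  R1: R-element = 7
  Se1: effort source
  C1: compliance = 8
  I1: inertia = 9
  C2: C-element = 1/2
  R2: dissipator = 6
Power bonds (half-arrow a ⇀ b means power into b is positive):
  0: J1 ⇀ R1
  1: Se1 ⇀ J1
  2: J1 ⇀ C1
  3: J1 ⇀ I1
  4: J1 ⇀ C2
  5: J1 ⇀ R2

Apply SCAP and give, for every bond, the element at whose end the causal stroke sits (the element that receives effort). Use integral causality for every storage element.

bond 1 |J1  (Se1 (Se) sets effort on bond)
bond 2 |J1  (C1: C, integral causality)
bond 3 |I1  (I1 outputs flow p/I1)
bond 0 |J1  (J1: bond 3 brought flow, rest push out)
bond 4 |J1  (1-jn J1 has f-setter on 3)
bond 5 |J1  (J1 flow already set via bond 3)

bond 0 stroke at J1
bond 1 stroke at J1
bond 2 stroke at J1
bond 3 stroke at I1
bond 4 stroke at J1
bond 5 stroke at J1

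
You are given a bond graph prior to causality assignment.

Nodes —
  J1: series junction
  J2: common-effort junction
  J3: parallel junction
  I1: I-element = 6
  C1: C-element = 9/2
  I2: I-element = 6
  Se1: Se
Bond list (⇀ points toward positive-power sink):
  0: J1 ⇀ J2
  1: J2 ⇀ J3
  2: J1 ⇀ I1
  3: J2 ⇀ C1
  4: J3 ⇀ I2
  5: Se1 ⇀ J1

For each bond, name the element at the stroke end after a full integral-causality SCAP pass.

bond 5 stroke→J1  (Se1 (Se) sets effort on bond)
bond 2 stroke→I1  (I1: I, integral causality)
bond 0 stroke→J1  (J1: bond 2 brought flow, rest push out)
bond 3 stroke→J2  (prefer integral on C1)
bond 1 stroke→J3  (common-e at J2 fixed by 3)
bond 4 stroke→I2  (common-e at J3 fixed by 1)

β0 |J1
β1 |J3
β2 |I1
β3 |J2
β4 |I2
β5 |J1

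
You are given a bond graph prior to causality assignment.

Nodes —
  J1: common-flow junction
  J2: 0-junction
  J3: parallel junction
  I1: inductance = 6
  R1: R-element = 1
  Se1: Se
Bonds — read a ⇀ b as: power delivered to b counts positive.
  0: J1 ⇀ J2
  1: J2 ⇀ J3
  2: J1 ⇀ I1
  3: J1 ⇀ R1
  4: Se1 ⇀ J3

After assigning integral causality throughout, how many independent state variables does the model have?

1  (I1 all integral)

β4 |J3  (Se1 (Se) sets effort on bond)
β1 |J2  (J3: bond 4 brought effort, rest push out)
β0 |J1  (J2 effort already set via bond 1)
β2 |I1  (I1: I, integral causality)
β3 |J1  (J1: bond 2 brought flow, rest push out)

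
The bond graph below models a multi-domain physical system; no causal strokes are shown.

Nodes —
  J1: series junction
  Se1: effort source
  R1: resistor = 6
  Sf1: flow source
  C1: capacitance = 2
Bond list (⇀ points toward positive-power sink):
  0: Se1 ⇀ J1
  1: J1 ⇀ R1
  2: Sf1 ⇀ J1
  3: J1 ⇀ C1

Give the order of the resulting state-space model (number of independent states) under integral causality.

β0 stroke at J1  (source Se1 imposes e)
β2 stroke at Sf1  (Sf1 (Sf) sets flow on bond)
β1 stroke at J1  (J1 flow already set via bond 2)
β3 stroke at J1  (J1: bond 2 brought flow, rest push out)

1  (C1 all integral)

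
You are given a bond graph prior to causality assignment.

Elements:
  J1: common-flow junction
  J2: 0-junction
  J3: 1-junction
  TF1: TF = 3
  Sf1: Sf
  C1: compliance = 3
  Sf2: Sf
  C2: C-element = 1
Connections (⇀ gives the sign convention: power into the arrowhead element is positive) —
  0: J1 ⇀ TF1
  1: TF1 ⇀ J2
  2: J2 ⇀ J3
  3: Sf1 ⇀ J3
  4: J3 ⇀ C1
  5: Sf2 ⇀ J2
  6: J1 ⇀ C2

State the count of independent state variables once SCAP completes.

β3 stroke at Sf1  (Sf1 (Sf) sets flow on bond)
β5 stroke at Sf2  (source Sf2 imposes f)
β2 stroke at J3  (J3: bond 3 brought flow, rest push out)
β4 stroke at J3  (J3 flow already set via bond 3)
β1 stroke at J2  (J2: last free bond brings effort in)
β0 stroke at TF1  (TF1: transformer flips bond 1)
β6 stroke at J1  (J1 flow already set via bond 0)

2  (C1, C2 all integral)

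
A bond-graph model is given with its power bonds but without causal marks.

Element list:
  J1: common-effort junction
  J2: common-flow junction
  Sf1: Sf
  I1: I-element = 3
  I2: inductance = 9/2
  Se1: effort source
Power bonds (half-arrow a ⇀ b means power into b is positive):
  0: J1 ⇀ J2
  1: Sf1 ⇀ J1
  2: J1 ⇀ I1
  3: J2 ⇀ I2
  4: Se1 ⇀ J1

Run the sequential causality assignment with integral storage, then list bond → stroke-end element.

#0 stroke→J2
#1 stroke→Sf1
#2 stroke→I1
#3 stroke→I2
#4 stroke→J1

bond 1 →Sf1  (Sf1 fixes flow; stroke at Sf1)
bond 4 →J1  (Se1: effort source, stroke at far end)
bond 0 →J2  (J1: bond 4 brought effort, rest push out)
bond 2 →I1  (J1 effort already set via bond 4)
bond 3 →I2  (J2 needs exactly one f-in)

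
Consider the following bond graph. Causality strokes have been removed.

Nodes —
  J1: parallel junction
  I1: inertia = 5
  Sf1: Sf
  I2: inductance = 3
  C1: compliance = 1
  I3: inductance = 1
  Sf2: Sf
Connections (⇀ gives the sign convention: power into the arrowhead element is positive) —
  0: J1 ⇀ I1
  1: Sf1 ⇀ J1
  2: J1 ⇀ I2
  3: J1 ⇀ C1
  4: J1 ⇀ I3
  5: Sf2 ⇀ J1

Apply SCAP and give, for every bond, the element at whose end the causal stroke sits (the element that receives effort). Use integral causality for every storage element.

b1 |Sf1  (Sf1: flow source, stroke at near end)
b5 |Sf2  (Sf2 (Sf) sets flow on bond)
b0 |I1  (I1 outputs flow p/I1)
b2 |I2  (I2 outputs flow p/I2)
b3 |J1  (C1 outputs effort q/C1)
b4 |I3  (common-e at J1 fixed by 3)

bond 0 stroke→I1
bond 1 stroke→Sf1
bond 2 stroke→I2
bond 3 stroke→J1
bond 4 stroke→I3
bond 5 stroke→Sf2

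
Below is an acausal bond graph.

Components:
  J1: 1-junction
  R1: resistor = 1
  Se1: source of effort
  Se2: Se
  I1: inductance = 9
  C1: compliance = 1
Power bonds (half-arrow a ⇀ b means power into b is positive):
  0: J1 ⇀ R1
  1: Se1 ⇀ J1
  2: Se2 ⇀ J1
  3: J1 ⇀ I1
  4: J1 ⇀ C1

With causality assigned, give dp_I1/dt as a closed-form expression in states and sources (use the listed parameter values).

β1 stroke at J1  (Se1 fixes effort; stroke away)
β2 stroke at J1  (Se2: effort source, stroke at far end)
β3 stroke at I1  (prefer integral on I1)
β0 stroke at J1  (common-f at J1 fixed by 3)
β4 stroke at J1  (1-jn J1 has f-setter on 3)

dp_I1/dt = E_Se1 + E_Se2 - p_I1/9 - q_C1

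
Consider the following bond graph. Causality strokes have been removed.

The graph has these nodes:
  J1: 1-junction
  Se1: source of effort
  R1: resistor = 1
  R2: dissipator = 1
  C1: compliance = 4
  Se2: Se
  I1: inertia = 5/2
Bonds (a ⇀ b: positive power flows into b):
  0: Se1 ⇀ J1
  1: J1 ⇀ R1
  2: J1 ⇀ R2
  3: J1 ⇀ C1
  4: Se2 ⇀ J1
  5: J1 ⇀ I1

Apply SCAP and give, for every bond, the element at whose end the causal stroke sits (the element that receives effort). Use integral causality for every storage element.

#0 stroke→J1
#1 stroke→J1
#2 stroke→J1
#3 stroke→J1
#4 stroke→J1
#5 stroke→I1

bond 0 stroke at J1  (Se1 fixes effort; stroke away)
bond 4 stroke at J1  (Se2: effort source, stroke at far end)
bond 3 stroke at J1  (C1 outputs effort q/C1)
bond 5 stroke at I1  (I1 integral (f out))
bond 1 stroke at J1  (J1 flow already set via bond 5)
bond 2 stroke at J1  (1-jn J1 has f-setter on 5)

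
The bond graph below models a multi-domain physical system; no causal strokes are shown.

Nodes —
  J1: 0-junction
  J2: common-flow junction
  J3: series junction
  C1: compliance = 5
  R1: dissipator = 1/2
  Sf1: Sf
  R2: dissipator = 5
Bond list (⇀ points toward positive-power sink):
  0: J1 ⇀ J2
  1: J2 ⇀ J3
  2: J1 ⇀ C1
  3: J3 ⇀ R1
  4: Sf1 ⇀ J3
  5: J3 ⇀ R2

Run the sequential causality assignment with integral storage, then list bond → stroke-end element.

β0 →J2
β1 →J3
β2 →J1
β3 →J3
β4 →Sf1
β5 →J3

β4 →Sf1  (Sf1: flow source, stroke at near end)
β1 →J3  (J3: bond 4 brought flow, rest push out)
β3 →J3  (1-jn J3 has f-setter on 4)
β5 →J3  (J3 flow already set via bond 4)
β0 →J2  (J2 flow already set via bond 1)
β2 →J1  (closing 0-jn rule on J1)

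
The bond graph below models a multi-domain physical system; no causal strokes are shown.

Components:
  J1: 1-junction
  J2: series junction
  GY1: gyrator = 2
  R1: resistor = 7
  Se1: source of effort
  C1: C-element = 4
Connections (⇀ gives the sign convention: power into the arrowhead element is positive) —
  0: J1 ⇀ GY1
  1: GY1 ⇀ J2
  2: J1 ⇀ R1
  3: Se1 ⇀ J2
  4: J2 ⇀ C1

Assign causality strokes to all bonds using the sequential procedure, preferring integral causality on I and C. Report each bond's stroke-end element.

β0 stroke→GY1
β1 stroke→GY1
β2 stroke→J1
β3 stroke→J2
β4 stroke→J2

bond 3 stroke→J2  (source Se1 imposes e)
bond 4 stroke→J2  (C1: C, integral causality)
bond 1 stroke→GY1  (closing 1-jn rule on J2)
bond 0 stroke→GY1  (GY1: gyrator matches bond 1)
bond 2 stroke→J1  (J1: bond 0 brought flow, rest push out)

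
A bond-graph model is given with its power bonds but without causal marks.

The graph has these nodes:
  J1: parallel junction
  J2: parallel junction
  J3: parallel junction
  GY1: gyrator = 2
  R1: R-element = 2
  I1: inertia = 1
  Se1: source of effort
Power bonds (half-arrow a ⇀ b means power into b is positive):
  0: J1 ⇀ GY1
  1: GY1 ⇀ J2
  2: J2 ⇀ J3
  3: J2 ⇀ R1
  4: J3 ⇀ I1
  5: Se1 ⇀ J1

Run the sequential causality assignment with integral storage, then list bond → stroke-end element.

β0 |GY1
β1 |GY1
β2 |J3
β3 |J2
β4 |I1
β5 |J1

bond 5 stroke→J1  (Se1 fixes effort; stroke away)
bond 0 stroke→GY1  (0-jn J1 has e-setter on 5)
bond 1 stroke→GY1  (GY1 both-in/both-out from 0)
bond 4 stroke→I1  (I1 outputs flow p/I1)
bond 2 stroke→J3  (only one effort-in slot at J3)
bond 3 stroke→J2  (closing 0-jn rule on J2)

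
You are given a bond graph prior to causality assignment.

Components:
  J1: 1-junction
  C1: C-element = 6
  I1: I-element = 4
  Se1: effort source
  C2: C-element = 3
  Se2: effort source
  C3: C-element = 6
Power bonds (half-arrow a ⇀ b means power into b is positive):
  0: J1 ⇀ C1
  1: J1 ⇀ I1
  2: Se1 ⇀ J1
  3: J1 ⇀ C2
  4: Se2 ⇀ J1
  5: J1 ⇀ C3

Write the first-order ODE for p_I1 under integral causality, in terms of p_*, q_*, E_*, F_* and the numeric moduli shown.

β2 stroke→J1  (Se1: effort source, stroke at far end)
β4 stroke→J1  (Se2: effort source, stroke at far end)
β0 stroke→J1  (C1: C, integral causality)
β1 stroke→I1  (I1 integral (f out))
β3 stroke→J1  (J1 flow already set via bond 1)
β5 stroke→J1  (J1: bond 1 brought flow, rest push out)

dp_I1/dt = E_Se1 + E_Se2 - q_C1/6 - q_C2/3 - q_C3/6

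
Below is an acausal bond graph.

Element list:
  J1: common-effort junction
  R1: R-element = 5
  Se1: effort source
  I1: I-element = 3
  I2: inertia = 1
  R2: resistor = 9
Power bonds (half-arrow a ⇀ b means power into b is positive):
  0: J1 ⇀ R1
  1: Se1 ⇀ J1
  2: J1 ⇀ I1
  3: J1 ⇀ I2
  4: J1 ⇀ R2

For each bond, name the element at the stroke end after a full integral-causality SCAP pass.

β0 →R1
β1 →J1
β2 →I1
β3 →I2
β4 →R2

bond 1 stroke→J1  (Se1: effort source, stroke at far end)
bond 0 stroke→R1  (0-jn J1 has e-setter on 1)
bond 2 stroke→I1  (0-jn J1 has e-setter on 1)
bond 3 stroke→I2  (J1: bond 1 brought effort, rest push out)
bond 4 stroke→R2  (J1: bond 1 brought effort, rest push out)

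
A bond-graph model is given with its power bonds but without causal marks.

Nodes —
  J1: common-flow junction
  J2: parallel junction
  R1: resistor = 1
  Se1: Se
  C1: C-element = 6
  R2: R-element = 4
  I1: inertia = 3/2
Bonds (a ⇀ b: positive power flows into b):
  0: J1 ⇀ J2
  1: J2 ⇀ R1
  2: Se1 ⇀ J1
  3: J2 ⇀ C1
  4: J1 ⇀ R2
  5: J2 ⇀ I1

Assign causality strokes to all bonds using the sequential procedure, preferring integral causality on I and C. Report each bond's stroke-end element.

b2 stroke→J1  (Se1: effort source, stroke at far end)
b3 stroke→J2  (C1: C, integral causality)
b0 stroke→J1  (J2 effort already set via bond 3)
b1 stroke→R1  (common-e at J2 fixed by 3)
b5 stroke→I1  (J2 effort already set via bond 3)
b4 stroke→R2  (only one flow-in slot at J1)

b0 →J1
b1 →R1
b2 →J1
b3 →J2
b4 →R2
b5 →I1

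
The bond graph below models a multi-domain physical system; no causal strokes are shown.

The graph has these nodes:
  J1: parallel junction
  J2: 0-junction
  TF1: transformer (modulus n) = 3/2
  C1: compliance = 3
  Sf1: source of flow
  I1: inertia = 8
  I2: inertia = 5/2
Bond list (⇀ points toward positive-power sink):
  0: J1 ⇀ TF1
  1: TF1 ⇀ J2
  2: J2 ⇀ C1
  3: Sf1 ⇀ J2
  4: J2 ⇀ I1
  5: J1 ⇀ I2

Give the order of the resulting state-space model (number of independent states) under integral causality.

3  (C1, I1, I2 all integral)

β3 →Sf1  (Sf1 fixes flow; stroke at Sf1)
β2 →J2  (prefer integral on C1)
β1 →TF1  (J2 effort already set via bond 2)
β4 →I1  (common-e at J2 fixed by 2)
β0 →J1  (TF1: transformer flips bond 1)
β5 →I2  (0-jn J1 has e-setter on 0)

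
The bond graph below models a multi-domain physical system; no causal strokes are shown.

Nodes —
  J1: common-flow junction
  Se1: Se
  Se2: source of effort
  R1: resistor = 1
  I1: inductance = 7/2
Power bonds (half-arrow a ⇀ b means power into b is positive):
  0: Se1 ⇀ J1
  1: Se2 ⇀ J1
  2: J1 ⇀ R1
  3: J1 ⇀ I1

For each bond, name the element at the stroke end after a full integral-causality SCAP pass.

β0 →J1
β1 →J1
β2 →J1
β3 →I1

#0 stroke at J1  (Se1: effort source, stroke at far end)
#1 stroke at J1  (Se2 fixes effort; stroke away)
#3 stroke at I1  (I1: I, integral causality)
#2 stroke at J1  (J1 flow already set via bond 3)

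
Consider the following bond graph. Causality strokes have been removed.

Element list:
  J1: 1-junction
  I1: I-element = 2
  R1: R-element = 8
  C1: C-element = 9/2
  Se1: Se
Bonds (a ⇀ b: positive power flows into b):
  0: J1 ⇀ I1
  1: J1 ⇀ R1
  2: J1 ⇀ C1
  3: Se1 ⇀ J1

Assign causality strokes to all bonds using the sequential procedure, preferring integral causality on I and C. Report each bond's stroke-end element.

b3 stroke at J1  (Se1 fixes effort; stroke away)
b0 stroke at I1  (I1: I, integral causality)
b1 stroke at J1  (J1: bond 0 brought flow, rest push out)
b2 stroke at J1  (J1: bond 0 brought flow, rest push out)

b0 →I1
b1 →J1
b2 →J1
b3 →J1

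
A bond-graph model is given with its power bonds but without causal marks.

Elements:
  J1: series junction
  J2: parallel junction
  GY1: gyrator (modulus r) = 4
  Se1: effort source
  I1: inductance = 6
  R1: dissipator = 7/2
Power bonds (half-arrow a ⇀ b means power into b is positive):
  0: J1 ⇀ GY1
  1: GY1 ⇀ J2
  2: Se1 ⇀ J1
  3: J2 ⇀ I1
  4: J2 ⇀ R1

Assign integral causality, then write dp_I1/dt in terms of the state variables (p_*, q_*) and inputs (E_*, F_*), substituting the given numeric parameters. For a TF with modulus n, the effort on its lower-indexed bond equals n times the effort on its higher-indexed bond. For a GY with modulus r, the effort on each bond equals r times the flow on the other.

dp_I1/dt = 7*E_Se1/8 - 7*p_I1/12

β2 →J1  (Se1: effort source, stroke at far end)
β0 →GY1  (J1: last free bond brings flow in)
β1 →GY1  (GY1 both-in/both-out from 0)
β3 →I1  (prefer integral on I1)
β4 →J2  (only one effort-in slot at J2)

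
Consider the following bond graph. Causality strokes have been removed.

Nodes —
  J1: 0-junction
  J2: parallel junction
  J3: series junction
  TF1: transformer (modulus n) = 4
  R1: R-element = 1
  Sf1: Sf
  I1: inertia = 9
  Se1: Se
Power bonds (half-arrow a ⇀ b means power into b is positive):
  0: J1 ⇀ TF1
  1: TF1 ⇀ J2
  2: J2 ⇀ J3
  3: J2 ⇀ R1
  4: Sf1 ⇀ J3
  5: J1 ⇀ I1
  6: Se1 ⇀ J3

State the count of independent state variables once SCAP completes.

1  (I1 all integral)

#4 |Sf1  (Sf1 (Sf) sets flow on bond)
#6 |J3  (source Se1 imposes e)
#2 |J3  (J3 flow already set via bond 4)
#5 |I1  (prefer integral on I1)
#0 |J1  (J1: last free bond brings effort in)
#1 |TF1  (TF1 one-in-one-out from 0)
#3 |J2  (J2: last free bond brings effort in)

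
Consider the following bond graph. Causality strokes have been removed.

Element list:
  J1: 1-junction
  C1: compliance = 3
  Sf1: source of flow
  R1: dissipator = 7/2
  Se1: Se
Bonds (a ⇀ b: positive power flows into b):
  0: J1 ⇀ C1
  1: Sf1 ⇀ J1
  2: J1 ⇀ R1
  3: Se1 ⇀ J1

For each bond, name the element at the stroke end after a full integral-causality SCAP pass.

b0 →J1
b1 →Sf1
b2 →J1
b3 →J1

bond 1 →Sf1  (Sf1: flow source, stroke at near end)
bond 3 →J1  (source Se1 imposes e)
bond 0 →J1  (J1: bond 1 brought flow, rest push out)
bond 2 →J1  (1-jn J1 has f-setter on 1)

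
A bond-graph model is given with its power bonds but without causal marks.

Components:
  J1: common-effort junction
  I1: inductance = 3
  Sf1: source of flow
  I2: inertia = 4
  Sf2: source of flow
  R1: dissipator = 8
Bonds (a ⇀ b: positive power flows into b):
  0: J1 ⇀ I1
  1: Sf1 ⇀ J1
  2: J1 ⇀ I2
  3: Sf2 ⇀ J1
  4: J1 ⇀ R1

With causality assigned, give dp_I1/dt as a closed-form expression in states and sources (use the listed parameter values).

dp_I1/dt = 8*F_Sf1 + 8*F_Sf2 - 8*p_I1/3 - 2*p_I2

b1 →Sf1  (Sf1 (Sf) sets flow on bond)
b3 →Sf2  (Sf2 fixes flow; stroke at Sf2)
b0 →I1  (I1 integral (f out))
b2 →I2  (I2 outputs flow p/I2)
b4 →J1  (closing 0-jn rule on J1)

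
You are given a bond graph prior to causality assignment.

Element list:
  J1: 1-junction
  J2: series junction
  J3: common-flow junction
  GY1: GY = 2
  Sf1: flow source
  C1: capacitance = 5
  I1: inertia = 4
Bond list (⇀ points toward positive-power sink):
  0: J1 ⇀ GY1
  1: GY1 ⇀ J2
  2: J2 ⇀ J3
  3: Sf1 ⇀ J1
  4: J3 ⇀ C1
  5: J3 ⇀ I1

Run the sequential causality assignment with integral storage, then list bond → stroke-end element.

bond 0 stroke at J1
bond 1 stroke at J2
bond 2 stroke at J3
bond 3 stroke at Sf1
bond 4 stroke at J3
bond 5 stroke at I1

bond 3 |Sf1  (source Sf1 imposes f)
bond 0 |J1  (1-jn J1 has f-setter on 3)
bond 1 |J2  (GY1: gyrator matches bond 0)
bond 2 |J3  (only one flow-in slot at J2)
bond 4 |J3  (C1 outputs effort q/C1)
bond 5 |I1  (J3 needs exactly one f-in)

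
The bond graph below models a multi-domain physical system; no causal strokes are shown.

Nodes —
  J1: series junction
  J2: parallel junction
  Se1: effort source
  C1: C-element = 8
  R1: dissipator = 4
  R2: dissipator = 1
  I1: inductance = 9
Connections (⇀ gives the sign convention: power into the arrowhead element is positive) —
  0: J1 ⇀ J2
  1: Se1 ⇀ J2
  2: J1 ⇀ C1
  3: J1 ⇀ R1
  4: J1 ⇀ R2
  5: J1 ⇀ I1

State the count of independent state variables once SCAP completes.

b1 →J2  (Se1: effort source, stroke at far end)
b0 →J1  (0-jn J2 has e-setter on 1)
b2 →J1  (C1 outputs effort q/C1)
b5 →I1  (I1: I, integral causality)
b3 →J1  (J1 flow already set via bond 5)
b4 →J1  (J1 flow already set via bond 5)

2  (C1, I1 all integral)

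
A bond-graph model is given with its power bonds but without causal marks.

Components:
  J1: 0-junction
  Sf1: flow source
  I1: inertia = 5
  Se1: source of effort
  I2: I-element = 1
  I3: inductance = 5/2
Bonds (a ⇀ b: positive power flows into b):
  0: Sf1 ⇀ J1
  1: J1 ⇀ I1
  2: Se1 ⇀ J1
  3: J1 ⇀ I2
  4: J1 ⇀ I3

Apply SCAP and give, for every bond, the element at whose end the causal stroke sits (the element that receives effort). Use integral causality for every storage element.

β0 |Sf1  (Sf1 (Sf) sets flow on bond)
β2 |J1  (Se1 fixes effort; stroke away)
β1 |I1  (J1 effort already set via bond 2)
β3 |I2  (J1 effort already set via bond 2)
β4 |I3  (J1: bond 2 brought effort, rest push out)

β0 |Sf1
β1 |I1
β2 |J1
β3 |I2
β4 |I3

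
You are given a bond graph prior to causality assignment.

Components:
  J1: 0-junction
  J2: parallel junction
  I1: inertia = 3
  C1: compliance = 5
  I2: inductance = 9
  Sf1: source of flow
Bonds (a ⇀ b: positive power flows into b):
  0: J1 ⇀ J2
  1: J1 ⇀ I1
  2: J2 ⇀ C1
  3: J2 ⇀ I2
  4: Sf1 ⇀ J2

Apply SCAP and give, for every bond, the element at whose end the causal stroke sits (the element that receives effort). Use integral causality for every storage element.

b0 |J1
b1 |I1
b2 |J2
b3 |I2
b4 |Sf1

β4 →Sf1  (Sf1: flow source, stroke at near end)
β1 →I1  (I1: I, integral causality)
β0 →J1  (J1: last free bond brings effort in)
β2 →J2  (C1 outputs effort q/C1)
β3 →I2  (common-e at J2 fixed by 2)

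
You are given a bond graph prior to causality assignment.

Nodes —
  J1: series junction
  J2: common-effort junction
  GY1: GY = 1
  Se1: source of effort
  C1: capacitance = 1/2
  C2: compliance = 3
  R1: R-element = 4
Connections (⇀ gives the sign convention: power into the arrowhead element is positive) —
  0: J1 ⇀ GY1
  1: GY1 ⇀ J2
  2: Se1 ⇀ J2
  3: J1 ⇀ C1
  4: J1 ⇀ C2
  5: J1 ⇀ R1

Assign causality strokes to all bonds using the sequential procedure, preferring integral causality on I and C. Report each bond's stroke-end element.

b2 stroke at J2  (source Se1 imposes e)
b1 stroke at GY1  (J2 effort already set via bond 2)
b0 stroke at GY1  (GY1: gyrator matches bond 1)
b3 stroke at J1  (J1 flow already set via bond 0)
b4 stroke at J1  (J1: bond 0 brought flow, rest push out)
b5 stroke at J1  (J1: bond 0 brought flow, rest push out)

bond 0 |GY1
bond 1 |GY1
bond 2 |J2
bond 3 |J1
bond 4 |J1
bond 5 |J1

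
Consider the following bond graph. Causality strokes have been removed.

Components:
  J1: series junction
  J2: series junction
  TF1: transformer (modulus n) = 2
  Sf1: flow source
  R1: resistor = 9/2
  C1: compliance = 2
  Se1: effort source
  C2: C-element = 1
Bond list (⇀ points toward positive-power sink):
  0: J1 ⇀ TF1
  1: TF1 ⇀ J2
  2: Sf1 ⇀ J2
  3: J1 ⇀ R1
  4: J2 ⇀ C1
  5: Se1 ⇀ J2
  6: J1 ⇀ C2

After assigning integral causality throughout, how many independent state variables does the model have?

2  (C1, C2 all integral)

bond 2 stroke→Sf1  (source Sf1 imposes f)
bond 5 stroke→J2  (source Se1 imposes e)
bond 1 stroke→J2  (J2: bond 2 brought flow, rest push out)
bond 4 stroke→J2  (J2: bond 2 brought flow, rest push out)
bond 0 stroke→TF1  (through TF1, causality passes straight; one stroke at TF1)
bond 3 stroke→J1  (common-f at J1 fixed by 0)
bond 6 stroke→J1  (common-f at J1 fixed by 0)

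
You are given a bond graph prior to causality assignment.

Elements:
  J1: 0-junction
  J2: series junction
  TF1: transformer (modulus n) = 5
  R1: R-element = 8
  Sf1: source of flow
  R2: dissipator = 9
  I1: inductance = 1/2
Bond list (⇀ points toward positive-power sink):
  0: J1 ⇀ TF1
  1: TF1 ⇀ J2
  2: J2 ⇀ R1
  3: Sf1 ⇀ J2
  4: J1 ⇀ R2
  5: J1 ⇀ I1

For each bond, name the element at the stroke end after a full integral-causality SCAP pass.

β3 |Sf1  (source Sf1 imposes f)
β1 |J2  (1-jn J2 has f-setter on 3)
β2 |J2  (J2 flow already set via bond 3)
β0 |TF1  (through TF1, causality passes straight; one stroke at TF1)
β5 |I1  (I1 integral (f out))
β4 |J1  (closing 0-jn rule on J1)

b0 |TF1
b1 |J2
b2 |J2
b3 |Sf1
b4 |J1
b5 |I1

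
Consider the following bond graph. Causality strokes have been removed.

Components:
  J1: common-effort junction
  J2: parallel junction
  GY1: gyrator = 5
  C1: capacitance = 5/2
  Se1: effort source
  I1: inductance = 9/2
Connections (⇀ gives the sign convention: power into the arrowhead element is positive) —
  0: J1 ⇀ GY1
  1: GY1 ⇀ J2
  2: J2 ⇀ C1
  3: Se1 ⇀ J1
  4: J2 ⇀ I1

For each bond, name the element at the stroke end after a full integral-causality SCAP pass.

bond 0 stroke at GY1
bond 1 stroke at GY1
bond 2 stroke at J2
bond 3 stroke at J1
bond 4 stroke at I1

b3 stroke→J1  (Se1: effort source, stroke at far end)
b0 stroke→GY1  (common-e at J1 fixed by 3)
b1 stroke→GY1  (GY1 both-in/both-out from 0)
b2 stroke→J2  (C1: C, integral causality)
b4 stroke→I1  (J2 effort already set via bond 2)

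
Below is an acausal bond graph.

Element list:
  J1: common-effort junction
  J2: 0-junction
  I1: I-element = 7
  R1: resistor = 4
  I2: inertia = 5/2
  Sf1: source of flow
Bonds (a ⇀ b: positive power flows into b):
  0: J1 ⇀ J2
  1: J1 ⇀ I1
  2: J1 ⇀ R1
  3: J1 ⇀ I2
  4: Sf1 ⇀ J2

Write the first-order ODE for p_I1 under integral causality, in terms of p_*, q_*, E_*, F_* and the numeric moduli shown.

dp_I1/dt = 4*F_Sf1 - 4*p_I1/7 - 8*p_I2/5

bond 4 stroke at Sf1  (source Sf1 imposes f)
bond 0 stroke at J2  (J2 needs exactly one e-in)
bond 1 stroke at I1  (I1: I, integral causality)
bond 3 stroke at I2  (I2 integral (f out))
bond 2 stroke at J1  (closing 0-jn rule on J1)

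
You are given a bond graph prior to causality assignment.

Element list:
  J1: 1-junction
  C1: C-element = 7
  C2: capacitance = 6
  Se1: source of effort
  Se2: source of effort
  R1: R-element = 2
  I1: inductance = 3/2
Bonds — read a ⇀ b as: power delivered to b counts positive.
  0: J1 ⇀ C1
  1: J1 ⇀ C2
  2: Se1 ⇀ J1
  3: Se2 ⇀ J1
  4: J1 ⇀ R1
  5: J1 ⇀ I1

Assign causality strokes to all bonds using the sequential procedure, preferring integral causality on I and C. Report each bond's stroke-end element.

b2 |J1  (Se1 (Se) sets effort on bond)
b3 |J1  (Se2: effort source, stroke at far end)
b0 |J1  (C1: C, integral causality)
b1 |J1  (C2 outputs effort q/C2)
b5 |I1  (I1 integral (f out))
b4 |J1  (1-jn J1 has f-setter on 5)

#0 stroke at J1
#1 stroke at J1
#2 stroke at J1
#3 stroke at J1
#4 stroke at J1
#5 stroke at I1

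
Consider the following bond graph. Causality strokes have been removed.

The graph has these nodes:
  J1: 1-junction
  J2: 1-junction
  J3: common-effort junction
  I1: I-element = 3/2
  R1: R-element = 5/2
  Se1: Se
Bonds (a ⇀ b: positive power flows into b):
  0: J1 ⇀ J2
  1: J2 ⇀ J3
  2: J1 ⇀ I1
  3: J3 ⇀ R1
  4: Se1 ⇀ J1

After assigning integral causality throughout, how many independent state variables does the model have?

1  (I1 all integral)

β4 →J1  (Se1 (Se) sets effort on bond)
β2 →I1  (I1 outputs flow p/I1)
β0 →J1  (1-jn J1 has f-setter on 2)
β1 →J2  (J2 flow already set via bond 0)
β3 →J3  (only one effort-in slot at J3)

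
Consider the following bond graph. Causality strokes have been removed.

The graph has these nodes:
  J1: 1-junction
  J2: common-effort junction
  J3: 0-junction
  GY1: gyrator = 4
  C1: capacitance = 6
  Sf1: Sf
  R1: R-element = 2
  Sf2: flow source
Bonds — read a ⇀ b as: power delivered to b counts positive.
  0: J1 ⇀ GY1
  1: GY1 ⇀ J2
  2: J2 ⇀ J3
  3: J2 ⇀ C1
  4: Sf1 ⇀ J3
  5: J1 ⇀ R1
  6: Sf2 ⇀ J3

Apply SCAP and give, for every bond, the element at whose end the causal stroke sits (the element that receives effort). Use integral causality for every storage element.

#0 →GY1
#1 →GY1
#2 →J3
#3 →J2
#4 →Sf1
#5 →J1
#6 →Sf2

bond 4 stroke→Sf1  (Sf1: flow source, stroke at near end)
bond 6 stroke→Sf2  (Sf2 fixes flow; stroke at Sf2)
bond 2 stroke→J3  (J3: last free bond brings effort in)
bond 3 stroke→J2  (prefer integral on C1)
bond 1 stroke→GY1  (0-jn J2 has e-setter on 3)
bond 0 stroke→GY1  (GY1: gyrator matches bond 1)
bond 5 stroke→J1  (J1: bond 0 brought flow, rest push out)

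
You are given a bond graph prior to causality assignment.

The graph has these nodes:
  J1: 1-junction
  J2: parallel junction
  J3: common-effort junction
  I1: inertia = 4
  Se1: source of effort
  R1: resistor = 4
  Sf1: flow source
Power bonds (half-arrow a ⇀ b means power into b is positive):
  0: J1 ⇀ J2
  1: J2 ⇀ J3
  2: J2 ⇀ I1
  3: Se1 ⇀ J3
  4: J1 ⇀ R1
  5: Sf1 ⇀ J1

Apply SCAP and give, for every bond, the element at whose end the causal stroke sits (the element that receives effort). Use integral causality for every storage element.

bond 0 →J1
bond 1 →J2
bond 2 →I1
bond 3 →J3
bond 4 →J1
bond 5 →Sf1

β3 |J3  (source Se1 imposes e)
β5 |Sf1  (source Sf1 imposes f)
β0 |J1  (1-jn J1 has f-setter on 5)
β4 |J1  (J1 flow already set via bond 5)
β1 |J2  (common-e at J3 fixed by 3)
β2 |I1  (0-jn J2 has e-setter on 1)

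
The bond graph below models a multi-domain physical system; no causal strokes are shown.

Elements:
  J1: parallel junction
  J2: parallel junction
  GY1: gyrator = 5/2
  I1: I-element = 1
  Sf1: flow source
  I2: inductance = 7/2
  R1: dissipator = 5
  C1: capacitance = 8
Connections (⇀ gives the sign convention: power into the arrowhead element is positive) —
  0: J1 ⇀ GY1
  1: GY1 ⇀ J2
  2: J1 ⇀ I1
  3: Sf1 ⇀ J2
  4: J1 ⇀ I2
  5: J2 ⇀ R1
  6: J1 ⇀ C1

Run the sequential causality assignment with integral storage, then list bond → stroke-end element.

#3 →Sf1  (Sf1 fixes flow; stroke at Sf1)
#2 →I1  (I1 integral (f out))
#4 →I2  (I2 outputs flow p/I2)
#6 →J1  (C1 integral (e out))
#0 →GY1  (common-e at J1 fixed by 6)
#1 →GY1  (GY GY1: same side as bond 0)
#5 →J2  (J2: last free bond brings effort in)

β0 →GY1
β1 →GY1
β2 →I1
β3 →Sf1
β4 →I2
β5 →J2
β6 →J1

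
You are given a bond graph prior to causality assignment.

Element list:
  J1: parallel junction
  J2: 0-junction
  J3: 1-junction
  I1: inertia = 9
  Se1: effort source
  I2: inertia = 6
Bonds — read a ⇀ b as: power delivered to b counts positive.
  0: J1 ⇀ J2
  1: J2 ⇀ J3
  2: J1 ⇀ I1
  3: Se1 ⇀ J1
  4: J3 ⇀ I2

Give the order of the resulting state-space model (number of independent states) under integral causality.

2  (I1, I2 all integral)

b3 stroke→J1  (Se1: effort source, stroke at far end)
b0 stroke→J2  (J1 effort already set via bond 3)
b2 stroke→I1  (J1 effort already set via bond 3)
b1 stroke→J3  (common-e at J2 fixed by 0)
b4 stroke→I2  (J3: last free bond brings flow in)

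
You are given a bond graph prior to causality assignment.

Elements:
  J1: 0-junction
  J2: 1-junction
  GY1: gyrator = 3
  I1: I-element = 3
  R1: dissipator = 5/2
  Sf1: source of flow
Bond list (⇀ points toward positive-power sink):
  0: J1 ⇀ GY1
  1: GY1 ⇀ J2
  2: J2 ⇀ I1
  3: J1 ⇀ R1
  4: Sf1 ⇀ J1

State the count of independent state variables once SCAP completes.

1  (I1 all integral)

b4 |Sf1  (Sf1 fixes flow; stroke at Sf1)
b2 |I1  (prefer integral on I1)
b1 |J2  (J2 flow already set via bond 2)
b0 |J1  (through GY1, causality inverts; strokes same side of GY1)
b3 |R1  (J1: bond 0 brought effort, rest push out)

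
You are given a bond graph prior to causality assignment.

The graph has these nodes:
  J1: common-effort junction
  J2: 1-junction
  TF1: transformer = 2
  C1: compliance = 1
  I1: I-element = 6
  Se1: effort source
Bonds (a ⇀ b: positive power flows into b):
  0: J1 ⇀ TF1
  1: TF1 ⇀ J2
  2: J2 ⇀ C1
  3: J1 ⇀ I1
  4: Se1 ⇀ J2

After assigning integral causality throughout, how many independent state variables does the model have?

2  (C1, I1 all integral)

β4 stroke→J2  (Se1 fixes effort; stroke away)
β2 stroke→J2  (prefer integral on C1)
β1 stroke→TF1  (J2: last free bond brings flow in)
β0 stroke→J1  (TF1: transformer flips bond 1)
β3 stroke→I1  (J1 effort already set via bond 0)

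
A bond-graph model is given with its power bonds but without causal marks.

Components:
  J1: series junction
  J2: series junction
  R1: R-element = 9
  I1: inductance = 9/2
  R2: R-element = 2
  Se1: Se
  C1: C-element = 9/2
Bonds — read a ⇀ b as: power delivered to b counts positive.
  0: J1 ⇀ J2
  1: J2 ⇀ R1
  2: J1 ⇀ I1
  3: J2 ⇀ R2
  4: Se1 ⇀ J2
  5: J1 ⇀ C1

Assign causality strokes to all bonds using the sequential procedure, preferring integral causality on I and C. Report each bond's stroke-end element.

#0 stroke at J1
#1 stroke at J2
#2 stroke at I1
#3 stroke at J2
#4 stroke at J2
#5 stroke at J1

bond 4 stroke→J2  (source Se1 imposes e)
bond 2 stroke→I1  (I1 integral (f out))
bond 0 stroke→J1  (J1 flow already set via bond 2)
bond 5 stroke→J1  (J1: bond 2 brought flow, rest push out)
bond 1 stroke→J2  (J2 flow already set via bond 0)
bond 3 stroke→J2  (J2 flow already set via bond 0)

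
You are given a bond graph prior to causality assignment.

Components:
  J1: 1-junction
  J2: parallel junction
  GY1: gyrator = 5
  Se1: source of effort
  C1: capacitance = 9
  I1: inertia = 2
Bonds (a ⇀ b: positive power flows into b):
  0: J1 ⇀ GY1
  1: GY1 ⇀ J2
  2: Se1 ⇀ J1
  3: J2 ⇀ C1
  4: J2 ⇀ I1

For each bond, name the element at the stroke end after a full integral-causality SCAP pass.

bond 0 →GY1
bond 1 →GY1
bond 2 →J1
bond 3 →J2
bond 4 →I1

b2 stroke at J1  (Se1 (Se) sets effort on bond)
b0 stroke at GY1  (closing 1-jn rule on J1)
b1 stroke at GY1  (GY1 both-in/both-out from 0)
b3 stroke at J2  (C1 outputs effort q/C1)
b4 stroke at I1  (0-jn J2 has e-setter on 3)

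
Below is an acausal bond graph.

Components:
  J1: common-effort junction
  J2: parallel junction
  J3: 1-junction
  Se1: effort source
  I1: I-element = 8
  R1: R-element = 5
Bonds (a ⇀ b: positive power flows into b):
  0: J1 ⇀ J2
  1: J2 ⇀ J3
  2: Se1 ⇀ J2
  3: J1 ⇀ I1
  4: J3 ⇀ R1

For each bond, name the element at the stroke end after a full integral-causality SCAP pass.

β2 stroke at J2  (source Se1 imposes e)
β0 stroke at J1  (J2 effort already set via bond 2)
β1 stroke at J3  (common-e at J2 fixed by 2)
β4 stroke at R1  (closing 1-jn rule on J3)
β3 stroke at I1  (common-e at J1 fixed by 0)

b0 |J1
b1 |J3
b2 |J2
b3 |I1
b4 |R1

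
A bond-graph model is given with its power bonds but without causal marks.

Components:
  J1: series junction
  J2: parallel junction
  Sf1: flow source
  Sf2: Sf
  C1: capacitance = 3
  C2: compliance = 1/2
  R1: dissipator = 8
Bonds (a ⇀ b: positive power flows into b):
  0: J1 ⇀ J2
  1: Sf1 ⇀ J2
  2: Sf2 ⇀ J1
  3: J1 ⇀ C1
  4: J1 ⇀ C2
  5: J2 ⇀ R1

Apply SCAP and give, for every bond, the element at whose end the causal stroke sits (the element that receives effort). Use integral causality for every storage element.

#0 stroke at J1
#1 stroke at Sf1
#2 stroke at Sf2
#3 stroke at J1
#4 stroke at J1
#5 stroke at J2

b1 stroke→Sf1  (Sf1: flow source, stroke at near end)
b2 stroke→Sf2  (Sf2: flow source, stroke at near end)
b0 stroke→J1  (1-jn J1 has f-setter on 2)
b3 stroke→J1  (1-jn J1 has f-setter on 2)
b4 stroke→J1  (1-jn J1 has f-setter on 2)
b5 stroke→J2  (only one effort-in slot at J2)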